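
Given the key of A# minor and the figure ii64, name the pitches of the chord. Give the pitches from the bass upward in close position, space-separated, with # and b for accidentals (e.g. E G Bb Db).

F## B# D#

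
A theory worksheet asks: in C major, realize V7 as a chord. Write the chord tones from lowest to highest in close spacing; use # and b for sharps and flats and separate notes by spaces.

G B D F

In C major, the dominant is G, and the diatonic chord built there is a dominant seventh chord.
Stacking thirds from G gives G-B-D-F.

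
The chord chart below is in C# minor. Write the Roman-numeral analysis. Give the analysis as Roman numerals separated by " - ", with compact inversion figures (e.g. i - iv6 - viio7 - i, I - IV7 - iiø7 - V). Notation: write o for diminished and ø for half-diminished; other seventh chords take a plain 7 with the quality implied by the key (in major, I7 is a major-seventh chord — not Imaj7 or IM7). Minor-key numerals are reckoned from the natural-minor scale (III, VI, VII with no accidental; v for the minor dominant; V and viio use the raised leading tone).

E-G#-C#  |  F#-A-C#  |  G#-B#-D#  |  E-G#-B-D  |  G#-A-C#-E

i6 - iv - V - V7/VI - VI42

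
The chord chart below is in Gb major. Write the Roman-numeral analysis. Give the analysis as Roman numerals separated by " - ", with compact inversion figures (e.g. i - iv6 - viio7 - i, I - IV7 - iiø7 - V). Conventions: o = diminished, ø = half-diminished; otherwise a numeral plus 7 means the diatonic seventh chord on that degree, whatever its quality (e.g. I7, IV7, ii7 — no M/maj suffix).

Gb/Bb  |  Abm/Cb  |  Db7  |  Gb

I6 - ii6 - V7 - I

Gb/Bb has root Gb, degree 1 in Gb major, so I6.
Abm/Cb: minor triad on Ab = scale degree 2 → ii6.
Db7 has root Db, degree 5 in Gb major, so V7.
Gb: root Gb is the tonic; major triad there is I.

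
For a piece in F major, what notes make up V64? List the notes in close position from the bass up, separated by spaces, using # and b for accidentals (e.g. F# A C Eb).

In F major, the dominant is C, and the diatonic chord built there is a major triad.
That chord is spelled C-E-G.
With the 64 figure the chord is in second inversion; from the bass G upward in close position it reads G-C-E.

G C E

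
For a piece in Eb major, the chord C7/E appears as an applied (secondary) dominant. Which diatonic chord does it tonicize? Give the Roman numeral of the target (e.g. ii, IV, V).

The chord is a dominant seventh chord on C.
A dominant resolves down a perfect fifth: C → F. In Eb major, F is scale degree 2, i.e. ii.

ii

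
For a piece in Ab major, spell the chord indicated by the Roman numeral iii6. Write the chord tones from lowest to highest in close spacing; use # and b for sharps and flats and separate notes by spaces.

The numeral's case and figure indicate a minor triad. In Ab major its root, scale degree 3, is C.
That chord is spelled C-Eb-G.
With the 6 figure the chord is in first inversion; from the bass Eb upward in close position it reads Eb-G-C.

Eb G C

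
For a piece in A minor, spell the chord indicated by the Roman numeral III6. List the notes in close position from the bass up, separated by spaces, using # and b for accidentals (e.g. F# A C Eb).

The numeral's case and figure indicate a major triad. In A minor its root, the mediant, is C.
That chord is spelled C-E-G.
The figured bass 6 indicates first inversion, placing the third (E) in the bass: E-G-C.

E G C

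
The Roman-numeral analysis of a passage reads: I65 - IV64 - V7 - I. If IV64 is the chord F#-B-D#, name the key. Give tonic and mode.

The anchor chord is a major triad on B, labeled IV64.
If B is scale degree 4 and the mode makes that degree carry a major triad, the tonic is F# and the mode is major.

F# major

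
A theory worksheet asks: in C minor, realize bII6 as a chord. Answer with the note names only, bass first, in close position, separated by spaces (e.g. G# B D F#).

F Ab Db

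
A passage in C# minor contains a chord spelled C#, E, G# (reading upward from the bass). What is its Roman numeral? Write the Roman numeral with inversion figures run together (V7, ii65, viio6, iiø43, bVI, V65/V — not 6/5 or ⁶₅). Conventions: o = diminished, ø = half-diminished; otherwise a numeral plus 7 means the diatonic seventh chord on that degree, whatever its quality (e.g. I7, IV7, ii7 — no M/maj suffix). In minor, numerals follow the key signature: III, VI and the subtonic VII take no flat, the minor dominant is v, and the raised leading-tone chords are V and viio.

Stacked in thirds the chord is C#-E-G#: a minor triad on C#.
In C# minor, C# is the tonic; the diatonic minor triad there is i.

i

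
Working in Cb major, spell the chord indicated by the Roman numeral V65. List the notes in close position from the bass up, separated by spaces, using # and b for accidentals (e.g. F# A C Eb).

Bb Db Fb Gb

In Cb major, the dominant is Gb, and the diatonic chord built there is a dominant seventh chord.
That chord is spelled Gb-Bb-Db-Fb.
The figured bass 65 indicates first inversion, placing the third (Bb) in the bass: Bb-Db-Fb-Gb.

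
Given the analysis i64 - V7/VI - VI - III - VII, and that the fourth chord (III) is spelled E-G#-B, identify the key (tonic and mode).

The chord E is a major triad rooted on E; its label is III.
III on E implies E is the mediant; that puts the tonic at C#, and the uppercase numeral fits minor mode.

C# minor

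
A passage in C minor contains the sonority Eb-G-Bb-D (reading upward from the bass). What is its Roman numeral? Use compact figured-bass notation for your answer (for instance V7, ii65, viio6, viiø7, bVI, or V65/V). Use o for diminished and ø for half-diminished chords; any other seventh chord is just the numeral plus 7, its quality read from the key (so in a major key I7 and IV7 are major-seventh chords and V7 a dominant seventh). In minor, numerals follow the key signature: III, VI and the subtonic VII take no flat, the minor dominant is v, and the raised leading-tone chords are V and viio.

III7

Stacked in thirds the chord is Eb-G-Bb-D: a major seventh chord on Eb.
Eb is scale degree 3 in C minor, and a major seventh chord on that degree is written III7.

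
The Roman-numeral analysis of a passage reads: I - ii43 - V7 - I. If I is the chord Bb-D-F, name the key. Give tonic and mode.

Bb major

The anchor chord is a major triad on Bb, labeled I.
If Bb is scale degree 1 and the mode makes that degree carry a major triad, the tonic is Bb and the mode is major.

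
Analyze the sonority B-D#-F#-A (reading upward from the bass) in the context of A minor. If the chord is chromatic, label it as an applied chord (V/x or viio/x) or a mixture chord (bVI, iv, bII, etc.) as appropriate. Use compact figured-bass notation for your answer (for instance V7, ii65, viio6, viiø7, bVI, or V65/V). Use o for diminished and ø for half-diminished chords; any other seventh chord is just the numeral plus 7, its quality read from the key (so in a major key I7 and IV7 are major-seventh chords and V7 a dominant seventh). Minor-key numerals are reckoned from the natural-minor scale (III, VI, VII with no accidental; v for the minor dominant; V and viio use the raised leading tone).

V7/V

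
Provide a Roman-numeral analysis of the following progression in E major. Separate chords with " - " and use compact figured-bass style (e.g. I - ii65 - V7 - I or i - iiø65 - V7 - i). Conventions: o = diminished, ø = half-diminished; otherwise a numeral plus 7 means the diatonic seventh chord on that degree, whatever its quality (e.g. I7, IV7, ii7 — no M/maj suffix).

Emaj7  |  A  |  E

Emaj7: major seventh chord on E = scale degree 1 → I7.
A: major triad on A = scale degree 4 → IV.
E has root E, degree 1 in E major, so I.

I7 - IV - I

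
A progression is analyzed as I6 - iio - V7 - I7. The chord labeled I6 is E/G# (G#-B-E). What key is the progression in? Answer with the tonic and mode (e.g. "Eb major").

E major

I6 is given as G#-B-E — a major triad with root E.
If E is scale degree 1 and the mode makes that degree carry a major triad, the tonic is E and the mode is major.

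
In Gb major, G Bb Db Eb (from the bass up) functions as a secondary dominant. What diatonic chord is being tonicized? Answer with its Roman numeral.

The chord is a dominant seventh chord on Eb.
A dominant resolves down a perfect fifth: Eb → Ab. In Gb major, Ab is scale degree 2, i.e. ii.

ii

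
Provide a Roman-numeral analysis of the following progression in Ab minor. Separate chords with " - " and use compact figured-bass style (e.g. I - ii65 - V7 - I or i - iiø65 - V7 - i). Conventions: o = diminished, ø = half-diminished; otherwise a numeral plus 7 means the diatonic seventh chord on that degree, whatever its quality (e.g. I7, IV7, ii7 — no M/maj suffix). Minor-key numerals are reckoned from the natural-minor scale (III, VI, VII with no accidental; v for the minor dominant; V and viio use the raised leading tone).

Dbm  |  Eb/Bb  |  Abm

Dbm has root Db, degree 4 in Ab minor, so iv.
Eb/Bb: root Eb is the dominant; major triad there is V64.
Abm has root Ab, degree 1 in Ab minor, so i.

iv - V64 - i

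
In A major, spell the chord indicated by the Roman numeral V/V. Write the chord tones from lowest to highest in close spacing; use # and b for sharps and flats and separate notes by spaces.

B D# F#

The slash means an applied dominant: we want the dominant of V. In A major, V is E major, and its dominant is built on B.
Building a major triad on B gives B-D#-F#.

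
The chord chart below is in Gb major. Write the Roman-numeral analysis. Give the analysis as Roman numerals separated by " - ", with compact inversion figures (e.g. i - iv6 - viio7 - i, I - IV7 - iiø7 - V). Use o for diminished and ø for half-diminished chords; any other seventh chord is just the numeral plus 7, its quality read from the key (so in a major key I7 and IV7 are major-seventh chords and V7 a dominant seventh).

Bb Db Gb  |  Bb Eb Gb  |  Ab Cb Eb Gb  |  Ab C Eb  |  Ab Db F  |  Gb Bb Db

Bb-Db-Gb has root Gb, degree 1 in Gb major, so I6.
Bb-Eb-Gb has root Eb, degree 6 in Gb major, so vi64.
Ab-Cb-Eb-Gb: root Ab is the supertonic; minor seventh chord there is ii7.
Ab-C-Eb: a major triad on Ab, the applied dominant of V → V/V.
Ab-Db-F: major triad on Db = scale degree 5 → V64.
Gb-Bb-Db: major triad on Gb = scale degree 1 → I.

I6 - vi64 - ii7 - V/V - V64 - I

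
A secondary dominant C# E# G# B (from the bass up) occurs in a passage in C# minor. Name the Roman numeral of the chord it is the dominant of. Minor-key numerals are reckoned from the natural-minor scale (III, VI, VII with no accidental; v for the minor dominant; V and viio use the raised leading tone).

iv

The chord is a dominant seventh chord on C#.
A dominant resolves down a perfect fifth: C# → F#. In C# minor, F# is scale degree 4, i.e. iv.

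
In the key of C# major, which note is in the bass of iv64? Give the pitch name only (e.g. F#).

C#

iv in C# major has root F#; the chord is F#-A-C#.
The figure 64 means second inversion — the fifth is in the bass.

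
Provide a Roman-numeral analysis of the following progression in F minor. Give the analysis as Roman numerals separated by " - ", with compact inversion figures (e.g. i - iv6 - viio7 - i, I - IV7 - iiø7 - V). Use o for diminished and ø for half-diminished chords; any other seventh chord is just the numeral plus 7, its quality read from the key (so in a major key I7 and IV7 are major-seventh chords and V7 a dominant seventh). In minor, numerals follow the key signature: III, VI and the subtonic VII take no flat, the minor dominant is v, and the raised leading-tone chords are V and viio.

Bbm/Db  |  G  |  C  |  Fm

iv6 - V/V - V - i

Bbm/Db: minor triad on Bb = scale degree 4 → iv6.
G: a major triad on G, the applied dominant of V → V/V.
C: major triad on C = scale degree 5 → V.
Fm: root F is the tonic; minor triad there is i.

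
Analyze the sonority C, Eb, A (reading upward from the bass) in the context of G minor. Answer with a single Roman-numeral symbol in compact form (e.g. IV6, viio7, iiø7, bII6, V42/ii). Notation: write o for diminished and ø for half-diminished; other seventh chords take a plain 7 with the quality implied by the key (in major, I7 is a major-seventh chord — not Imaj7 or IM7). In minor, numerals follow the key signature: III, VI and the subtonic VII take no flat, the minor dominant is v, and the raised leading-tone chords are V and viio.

iio6

The pitches A-C-Eb form a diminished triad rooted on A.
In G minor, A is the supertonic; the diatonic diminished triad there is iio.
With C in the bass the chord is in first inversion, so the figured bass is 6.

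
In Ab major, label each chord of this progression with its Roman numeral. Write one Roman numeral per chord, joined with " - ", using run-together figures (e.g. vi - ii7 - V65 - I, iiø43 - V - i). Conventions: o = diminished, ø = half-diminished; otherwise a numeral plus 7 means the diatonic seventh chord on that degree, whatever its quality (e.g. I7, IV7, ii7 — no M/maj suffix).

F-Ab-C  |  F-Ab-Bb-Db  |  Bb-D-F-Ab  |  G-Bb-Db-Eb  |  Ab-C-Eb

vi - ii43 - V7/V - V65 - I

F-Ab-C: root F is the submediant; minor triad there is vi.
F-Ab-Bb-Db has root Bb, degree 2 in Ab major, so ii43.
Bb-D-F-Ab is the secondary dominant of V (dominant seventh chord on Bb): V7/V.
G-Bb-Db-Eb: root Eb is the dominant; dominant seventh chord there is V65.
Ab-C-Eb: major triad on Ab = scale degree 1 → I.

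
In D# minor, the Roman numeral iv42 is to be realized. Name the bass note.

F#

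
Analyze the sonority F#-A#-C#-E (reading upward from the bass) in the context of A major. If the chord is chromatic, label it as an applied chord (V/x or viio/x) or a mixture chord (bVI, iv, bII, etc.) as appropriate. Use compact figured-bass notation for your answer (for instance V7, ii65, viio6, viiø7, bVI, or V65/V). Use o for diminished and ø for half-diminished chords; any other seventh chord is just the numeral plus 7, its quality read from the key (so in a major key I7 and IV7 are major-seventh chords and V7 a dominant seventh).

V7/ii

The pitches F#-A#-C#-E form a dominant seventh chord rooted on F#.
F# is not a diatonic chord root with this quality in A major, but it lies a perfect fifth above B (ii), so the chord functions as an applied dominant of ii.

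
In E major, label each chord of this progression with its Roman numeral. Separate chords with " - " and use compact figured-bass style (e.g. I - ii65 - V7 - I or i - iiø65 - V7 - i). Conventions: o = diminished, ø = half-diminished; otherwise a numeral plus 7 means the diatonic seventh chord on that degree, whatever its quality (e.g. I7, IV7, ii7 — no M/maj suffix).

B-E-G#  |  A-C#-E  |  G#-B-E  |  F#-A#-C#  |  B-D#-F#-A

I64 - IV - I6 - V/V - V7

B-E-G#: root E is the tonic; major triad there is I64.
A-C#-E: root A is the subdominant; major triad there is IV.
G#-B-E: root E is the tonic; major triad there is I6.
F#-A#-C#: a major triad on F#, the applied dominant of V → V/V.
B-D#-F#-A: dominant seventh chord on B = scale degree 5 → V7.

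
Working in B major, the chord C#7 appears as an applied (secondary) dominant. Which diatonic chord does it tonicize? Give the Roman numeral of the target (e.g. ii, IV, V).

V

The chord is a dominant seventh chord on C#.
A dominant resolves down a perfect fifth: C# → F#. In B major, F# is scale degree 5, i.e. V.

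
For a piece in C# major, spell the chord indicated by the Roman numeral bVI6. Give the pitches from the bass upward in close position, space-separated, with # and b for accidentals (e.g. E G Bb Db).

Scale degree 6 in C# major is A#; lowering it a half step gives A. bVI6 is a major triad on the lowered sixth degree, borrowed from the parallel minor.
So the chord is A-C#-E, a major triad.
With the 6 figure the chord is in first inversion; from the bass C# upward in close position it reads C#-E-A.

C# E A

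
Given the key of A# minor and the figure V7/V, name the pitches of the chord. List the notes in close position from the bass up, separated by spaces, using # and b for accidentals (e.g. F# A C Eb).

B# D## F## A#

V7/V is a secondary dominant — the dominant seventh of V. V in A# minor is E#, so the applied chord's root is B#, a perfect fifth above.
Building a dominant seventh chord on B# gives B#-D##-F##-A#.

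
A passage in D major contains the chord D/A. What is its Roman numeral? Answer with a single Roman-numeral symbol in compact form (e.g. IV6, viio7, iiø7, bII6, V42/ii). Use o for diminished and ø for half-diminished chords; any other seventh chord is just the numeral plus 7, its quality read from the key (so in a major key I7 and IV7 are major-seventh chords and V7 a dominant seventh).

I64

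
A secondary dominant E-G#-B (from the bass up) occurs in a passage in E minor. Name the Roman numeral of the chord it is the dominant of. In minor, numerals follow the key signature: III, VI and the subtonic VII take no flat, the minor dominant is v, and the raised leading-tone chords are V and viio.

iv

The chord is a major triad on E.
A dominant resolves down a perfect fifth: E → A. In E minor, A is scale degree 4, i.e. iv.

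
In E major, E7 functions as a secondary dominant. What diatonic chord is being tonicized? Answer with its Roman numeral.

IV

The chord is a dominant seventh chord on E.
A dominant resolves down a perfect fifth: E → A. In E major, A is scale degree 4, i.e. IV.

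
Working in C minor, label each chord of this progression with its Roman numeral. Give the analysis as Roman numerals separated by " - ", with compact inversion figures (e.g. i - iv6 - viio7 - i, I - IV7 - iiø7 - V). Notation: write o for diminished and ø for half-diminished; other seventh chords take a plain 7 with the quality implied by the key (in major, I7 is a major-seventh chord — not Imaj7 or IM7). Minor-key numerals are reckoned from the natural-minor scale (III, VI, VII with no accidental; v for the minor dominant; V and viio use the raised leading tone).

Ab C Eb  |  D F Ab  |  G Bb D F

VI - iio - v7

Ab-C-Eb: root Ab is the submediant; major triad there is VI.
D-F-Ab: diminished triad on D = scale degree 2 → iio.
G-Bb-D-F has root G, degree 5 in C minor, so v7.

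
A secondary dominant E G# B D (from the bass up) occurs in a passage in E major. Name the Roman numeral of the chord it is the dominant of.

IV

The chord is a dominant seventh chord on E.
A dominant resolves down a perfect fifth: E → A. In E major, A is scale degree 4, i.e. IV.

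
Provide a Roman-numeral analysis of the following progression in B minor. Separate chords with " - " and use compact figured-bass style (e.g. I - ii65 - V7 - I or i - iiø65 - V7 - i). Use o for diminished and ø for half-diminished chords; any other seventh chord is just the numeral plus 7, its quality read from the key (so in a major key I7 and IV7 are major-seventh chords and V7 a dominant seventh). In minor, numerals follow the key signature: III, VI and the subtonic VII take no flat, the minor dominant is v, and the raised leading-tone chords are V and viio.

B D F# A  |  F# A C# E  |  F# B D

i7 - v7 - i64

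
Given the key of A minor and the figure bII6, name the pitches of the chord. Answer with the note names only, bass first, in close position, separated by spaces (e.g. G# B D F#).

Scale degree 2 in A minor is B; lowering it a half step gives Bb. bII6 is the Neapolitan sixth — a major triad on the lowered second degree, here in its customary first inversion.
So the chord is Bb-D-F, a major triad.
The figured bass 6 indicates first inversion, placing the third (D) in the bass: D-F-Bb.

D F Bb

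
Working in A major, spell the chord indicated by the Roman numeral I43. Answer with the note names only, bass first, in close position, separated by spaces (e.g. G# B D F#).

The numeral's case and figure indicate a major seventh chord. In A major its root, the tonic, is A.
That chord is spelled A-C#-E-G#.
The figured bass 43 indicates second inversion, placing the fifth (E) in the bass: E-G#-A-C#.

E G# A C#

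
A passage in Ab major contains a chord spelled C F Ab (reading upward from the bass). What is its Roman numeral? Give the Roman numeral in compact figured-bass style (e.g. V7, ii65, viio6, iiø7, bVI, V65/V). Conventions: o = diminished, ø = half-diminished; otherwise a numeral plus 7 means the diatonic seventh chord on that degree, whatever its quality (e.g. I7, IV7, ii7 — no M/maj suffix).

vi64

Stacked in thirds the chord is F-Ab-C: a minor triad on F.
F is scale degree 6 in Ab major, and a minor triad on that degree is written vi.
With C in the bass the chord is in second inversion, so the figured bass is 64.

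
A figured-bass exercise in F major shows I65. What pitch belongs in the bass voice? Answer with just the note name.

A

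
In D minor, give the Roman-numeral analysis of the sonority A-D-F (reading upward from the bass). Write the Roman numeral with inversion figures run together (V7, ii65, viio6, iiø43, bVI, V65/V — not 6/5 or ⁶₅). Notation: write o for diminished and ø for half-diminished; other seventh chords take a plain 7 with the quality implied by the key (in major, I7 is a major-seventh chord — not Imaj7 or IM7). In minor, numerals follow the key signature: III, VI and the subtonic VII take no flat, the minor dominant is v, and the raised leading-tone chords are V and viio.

i64

Stacked in thirds the chord is D-F-A: a minor triad on D.
In D minor, D is the tonic; the diatonic minor triad there is i.
With A in the bass the chord is in second inversion, so the figured bass is 64.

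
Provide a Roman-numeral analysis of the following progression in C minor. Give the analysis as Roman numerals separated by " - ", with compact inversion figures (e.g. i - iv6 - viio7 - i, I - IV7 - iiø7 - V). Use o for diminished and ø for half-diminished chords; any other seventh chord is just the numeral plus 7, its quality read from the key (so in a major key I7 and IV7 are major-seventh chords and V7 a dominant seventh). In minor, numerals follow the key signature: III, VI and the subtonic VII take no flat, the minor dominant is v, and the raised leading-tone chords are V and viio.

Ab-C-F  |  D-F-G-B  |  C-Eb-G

Ab-C-F: root F is the subdominant; minor triad there is iv6.
D-F-G-B has root G, degree 5 in C minor, so V43.
C-Eb-G: minor triad on C = scale degree 1 → i.

iv6 - V43 - i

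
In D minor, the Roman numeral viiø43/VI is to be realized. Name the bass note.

The applied chord viiø43/VI is rooted on A: A-C-Eb-G.
The figure 43 means second inversion — the fifth is in the bass.

Eb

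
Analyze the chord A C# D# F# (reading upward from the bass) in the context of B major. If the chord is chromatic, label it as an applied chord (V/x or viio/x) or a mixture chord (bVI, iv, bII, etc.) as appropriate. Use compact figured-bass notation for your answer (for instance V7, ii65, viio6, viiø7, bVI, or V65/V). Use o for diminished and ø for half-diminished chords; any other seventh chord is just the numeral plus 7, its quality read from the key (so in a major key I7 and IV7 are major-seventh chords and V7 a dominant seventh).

viiø43/IV

Stacked in thirds the chord is D#-F#-A-C#: a half-diminished seventh chord on D#.
D# sits a half step below E (IV in B major); a diminished chord there is the applied leading-tone chord of IV.
With A in the bass the chord is in second inversion, so the figured bass is 43.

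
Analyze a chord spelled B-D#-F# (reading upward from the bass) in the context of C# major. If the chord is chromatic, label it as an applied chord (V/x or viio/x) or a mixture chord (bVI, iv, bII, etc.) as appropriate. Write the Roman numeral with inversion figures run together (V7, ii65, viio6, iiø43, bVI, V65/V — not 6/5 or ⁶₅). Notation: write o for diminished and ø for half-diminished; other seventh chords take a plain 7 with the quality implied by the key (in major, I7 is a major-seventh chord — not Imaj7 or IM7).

bVII

The pitches B-D#-F# form a major triad rooted on B.
B is the lowered seventh degree of C# major (diatonic 7 would be B#). This is a major triad on the lowered seventh degree (the subtonic), borrowed from the parallel minor.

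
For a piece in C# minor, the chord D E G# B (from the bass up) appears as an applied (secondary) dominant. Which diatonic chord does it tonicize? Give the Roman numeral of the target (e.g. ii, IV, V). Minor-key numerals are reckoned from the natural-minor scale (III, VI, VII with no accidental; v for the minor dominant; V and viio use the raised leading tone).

VI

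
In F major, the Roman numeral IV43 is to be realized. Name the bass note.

IV in F major has root Bb; the chord is Bb-D-F-A.
The figure 43 means second inversion — the fifth is in the bass.

F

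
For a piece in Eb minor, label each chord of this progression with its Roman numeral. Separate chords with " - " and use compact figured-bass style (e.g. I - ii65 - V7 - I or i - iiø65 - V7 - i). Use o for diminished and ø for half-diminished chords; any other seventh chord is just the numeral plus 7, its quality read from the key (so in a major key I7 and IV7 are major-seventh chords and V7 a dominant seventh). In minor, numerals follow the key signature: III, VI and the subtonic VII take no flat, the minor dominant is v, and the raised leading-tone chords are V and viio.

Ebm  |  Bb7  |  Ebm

Ebm has root Eb, degree 1 in Eb minor, so i.
Bb7 has root Bb, degree 5 in Eb minor, so V7.
Ebm: root Eb is the tonic; minor triad there is i.

i - V7 - i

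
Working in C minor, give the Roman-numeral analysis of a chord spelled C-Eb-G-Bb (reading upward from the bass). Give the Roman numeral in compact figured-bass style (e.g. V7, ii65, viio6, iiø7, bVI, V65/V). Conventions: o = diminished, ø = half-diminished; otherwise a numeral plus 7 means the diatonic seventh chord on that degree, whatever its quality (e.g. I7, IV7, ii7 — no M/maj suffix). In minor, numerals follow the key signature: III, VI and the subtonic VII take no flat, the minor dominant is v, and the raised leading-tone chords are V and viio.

Stacked in thirds the chord is C-Eb-G-Bb: a minor seventh chord on C.
In C minor, C is the tonic; the diatonic minor seventh chord there is i7.

i7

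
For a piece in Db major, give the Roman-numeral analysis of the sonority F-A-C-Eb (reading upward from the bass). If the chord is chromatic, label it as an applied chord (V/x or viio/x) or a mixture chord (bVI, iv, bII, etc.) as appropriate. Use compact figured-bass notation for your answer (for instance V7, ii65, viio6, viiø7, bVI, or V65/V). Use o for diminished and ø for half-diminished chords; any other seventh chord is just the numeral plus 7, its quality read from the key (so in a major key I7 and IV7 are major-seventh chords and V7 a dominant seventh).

Stacked in thirds the chord is F-A-C-Eb: a dominant seventh chord on F.
F is not a diatonic chord root with this quality in Db major, but it lies a perfect fifth above Bb (vi), so the chord functions as an applied dominant of vi.

V7/vi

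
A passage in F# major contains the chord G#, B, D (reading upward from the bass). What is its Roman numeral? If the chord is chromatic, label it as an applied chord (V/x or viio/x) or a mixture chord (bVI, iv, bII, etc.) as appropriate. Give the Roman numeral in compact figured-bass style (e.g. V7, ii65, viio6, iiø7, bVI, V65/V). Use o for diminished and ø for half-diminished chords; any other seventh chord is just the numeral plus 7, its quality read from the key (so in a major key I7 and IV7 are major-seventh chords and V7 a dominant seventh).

iio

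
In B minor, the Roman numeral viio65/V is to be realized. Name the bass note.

G#

The applied chord viio65/V is rooted on E#: E#-G#-B-D.
The figure 65 means first inversion — the third is in the bass.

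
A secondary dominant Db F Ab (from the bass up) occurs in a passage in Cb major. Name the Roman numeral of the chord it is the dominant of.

V

The chord is a major triad on Db.
A dominant resolves down a perfect fifth: Db → Gb. In Cb major, Gb is scale degree 5, i.e. V.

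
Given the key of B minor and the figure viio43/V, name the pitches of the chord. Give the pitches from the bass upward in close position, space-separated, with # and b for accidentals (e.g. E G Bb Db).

B D E# G#

viio43/V is a secondary leading-tone chord. The target V is F# in B minor; the applied chord is rooted a semitone below, on E#.
Building a fully diminished seventh chord on E# gives E#-G#-B-D.
With the 43 figure the chord is in second inversion; from the bass B upward in close position it reads B-D-E#-G#.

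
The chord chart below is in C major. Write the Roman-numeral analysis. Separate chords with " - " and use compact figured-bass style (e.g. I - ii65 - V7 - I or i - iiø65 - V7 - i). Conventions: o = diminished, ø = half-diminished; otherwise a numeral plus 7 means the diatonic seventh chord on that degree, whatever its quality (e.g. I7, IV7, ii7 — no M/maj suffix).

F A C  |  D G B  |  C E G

F-A-C: major triad on F = scale degree 4 → IV.
D-G-B has root G, degree 5 in C major, so V64.
C-E-G has root C, degree 1 in C major, so I.

IV - V64 - I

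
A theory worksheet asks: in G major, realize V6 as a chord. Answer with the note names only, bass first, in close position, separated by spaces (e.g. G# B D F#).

F# A D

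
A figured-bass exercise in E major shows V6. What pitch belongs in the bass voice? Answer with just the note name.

D#

V in E major has root B; the chord is B-D#-F#.
The figure 6 means first inversion — the third is in the bass.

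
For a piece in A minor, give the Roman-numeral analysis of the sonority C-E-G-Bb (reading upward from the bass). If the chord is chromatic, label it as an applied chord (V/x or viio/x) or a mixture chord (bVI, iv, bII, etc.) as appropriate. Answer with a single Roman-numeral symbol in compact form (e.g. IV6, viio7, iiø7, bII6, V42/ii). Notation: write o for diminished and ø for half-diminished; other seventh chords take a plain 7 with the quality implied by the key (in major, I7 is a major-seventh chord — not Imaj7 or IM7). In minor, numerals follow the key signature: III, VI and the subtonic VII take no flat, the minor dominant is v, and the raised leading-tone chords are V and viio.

Stacked in thirds the chord is C-E-G-Bb: a dominant seventh chord on C.
C is not a diatonic chord root with this quality in A minor, but it lies a perfect fifth above F (VI), so the chord functions as an applied dominant of VI.

V7/VI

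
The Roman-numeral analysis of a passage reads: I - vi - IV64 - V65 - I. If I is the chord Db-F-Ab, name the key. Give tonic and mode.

Db major

The chord Db is a major triad rooted on Db; its label is I.
If Db is scale degree 1 and the mode makes that degree carry a major triad, the tonic is Db and the mode is major.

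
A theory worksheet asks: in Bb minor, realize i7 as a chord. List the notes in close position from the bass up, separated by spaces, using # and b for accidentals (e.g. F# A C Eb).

The numeral's case and figure indicate a minor seventh chord. In Bb minor its root, scale degree 1, is Bb.
That chord is spelled Bb-Db-F-Ab.

Bb Db F Ab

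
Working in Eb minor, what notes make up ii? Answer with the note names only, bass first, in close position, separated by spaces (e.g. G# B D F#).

F Ab C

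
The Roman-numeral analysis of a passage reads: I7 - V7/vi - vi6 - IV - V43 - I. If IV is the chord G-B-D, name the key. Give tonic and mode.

The chord G is a major triad rooted on G; its label is IV.
IV on G implies G is the subdominant; that puts the tonic at D, and the uppercase numeral fits major mode.

D major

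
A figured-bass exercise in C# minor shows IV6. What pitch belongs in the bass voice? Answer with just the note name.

IV in C# minor has root F#; the chord is F#-A#-C#.
The figure 6 means first inversion — the third is in the bass.

A#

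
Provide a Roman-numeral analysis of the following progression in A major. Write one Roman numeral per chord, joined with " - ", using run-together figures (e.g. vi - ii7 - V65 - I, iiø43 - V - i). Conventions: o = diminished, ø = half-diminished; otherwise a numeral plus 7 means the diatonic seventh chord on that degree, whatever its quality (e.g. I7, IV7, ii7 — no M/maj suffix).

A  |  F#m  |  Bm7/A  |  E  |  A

I - vi - ii42 - V - I

A: root A is the tonic; major triad there is I.
F#m has root F#, degree 6 in A major, so vi.
Bm7/A has root B, degree 2 in A major, so ii42.
E: major triad on E = scale degree 5 → V.
A: major triad on A = scale degree 1 → I.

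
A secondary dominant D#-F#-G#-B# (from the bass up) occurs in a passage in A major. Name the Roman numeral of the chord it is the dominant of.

The chord is a dominant seventh chord on G#.
A dominant resolves down a perfect fifth: G# → C#. In A major, C# is scale degree 3, i.e. iii.

iii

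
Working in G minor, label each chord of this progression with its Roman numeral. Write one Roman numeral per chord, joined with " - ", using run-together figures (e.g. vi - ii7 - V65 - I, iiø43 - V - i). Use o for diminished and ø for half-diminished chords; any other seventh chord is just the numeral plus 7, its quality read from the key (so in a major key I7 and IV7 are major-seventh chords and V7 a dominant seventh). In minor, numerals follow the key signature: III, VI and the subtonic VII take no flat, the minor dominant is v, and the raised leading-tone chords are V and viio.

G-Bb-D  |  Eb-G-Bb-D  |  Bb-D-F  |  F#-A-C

G-Bb-D has root G, degree 1 in G minor, so i.
Eb-G-Bb-D: root Eb is the submediant; major seventh chord there is VI7.
Bb-D-F has root Bb, degree 3 in G minor, so III.
F#-A-C: root F# is the leading tone; diminished triad there is viio.

i - VI7 - III - viio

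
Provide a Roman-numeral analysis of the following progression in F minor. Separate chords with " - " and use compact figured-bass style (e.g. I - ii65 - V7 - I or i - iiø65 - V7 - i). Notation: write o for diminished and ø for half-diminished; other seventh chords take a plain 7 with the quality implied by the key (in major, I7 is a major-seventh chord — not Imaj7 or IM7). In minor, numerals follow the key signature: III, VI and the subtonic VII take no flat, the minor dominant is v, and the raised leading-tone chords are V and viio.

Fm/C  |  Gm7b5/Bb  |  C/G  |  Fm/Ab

i64 - iiø65 - V64 - i6

Fm/C: root F is the tonic; minor triad there is i64.
Gm7b5/Bb: half-diminished seventh chord on G = scale degree 2 → iiø65.
C/G: major triad on C = scale degree 5 → V64.
Fm/Ab has root F, degree 1 in F minor, so i6.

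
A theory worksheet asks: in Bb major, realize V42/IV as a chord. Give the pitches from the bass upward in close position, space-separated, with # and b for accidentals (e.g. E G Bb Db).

The slash means an applied dominant: we want the dominant of IV. In Bb major, IV is Eb major, and its dominant is built on Bb.
Building a dominant seventh chord on Bb gives Bb-D-F-Ab.
The figured bass 42 indicates third inversion, placing the seventh (Ab) in the bass: Ab-Bb-D-F.

Ab Bb D F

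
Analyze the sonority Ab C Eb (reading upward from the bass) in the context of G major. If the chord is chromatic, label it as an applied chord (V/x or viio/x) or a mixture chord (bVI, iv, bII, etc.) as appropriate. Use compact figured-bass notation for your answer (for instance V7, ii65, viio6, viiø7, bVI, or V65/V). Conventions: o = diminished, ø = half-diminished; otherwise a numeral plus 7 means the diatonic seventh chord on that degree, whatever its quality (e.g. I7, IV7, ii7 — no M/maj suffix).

bII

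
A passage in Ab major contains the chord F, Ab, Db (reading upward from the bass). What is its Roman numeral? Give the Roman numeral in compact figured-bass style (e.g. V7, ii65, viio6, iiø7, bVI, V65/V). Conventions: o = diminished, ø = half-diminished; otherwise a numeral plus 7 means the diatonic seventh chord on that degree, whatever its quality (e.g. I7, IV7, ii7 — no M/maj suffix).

IV6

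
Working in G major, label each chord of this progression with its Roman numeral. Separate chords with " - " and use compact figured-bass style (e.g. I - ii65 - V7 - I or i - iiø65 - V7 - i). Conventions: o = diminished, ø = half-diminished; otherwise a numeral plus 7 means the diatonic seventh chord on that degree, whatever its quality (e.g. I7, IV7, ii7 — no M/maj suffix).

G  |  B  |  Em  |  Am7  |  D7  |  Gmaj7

I - V/vi - vi - ii7 - V7 - I7

G: major triad on G = scale degree 1 → I.
B is the secondary dominant of vi (major triad on B): V/vi.
Em: minor triad on E = scale degree 6 → vi.
Am7: minor seventh chord on A = scale degree 2 → ii7.
D7: dominant seventh chord on D = scale degree 5 → V7.
Gmaj7: major seventh chord on G = scale degree 1 → I7.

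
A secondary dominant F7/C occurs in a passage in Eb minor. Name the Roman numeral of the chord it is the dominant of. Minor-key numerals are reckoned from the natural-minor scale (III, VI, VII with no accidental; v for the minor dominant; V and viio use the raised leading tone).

V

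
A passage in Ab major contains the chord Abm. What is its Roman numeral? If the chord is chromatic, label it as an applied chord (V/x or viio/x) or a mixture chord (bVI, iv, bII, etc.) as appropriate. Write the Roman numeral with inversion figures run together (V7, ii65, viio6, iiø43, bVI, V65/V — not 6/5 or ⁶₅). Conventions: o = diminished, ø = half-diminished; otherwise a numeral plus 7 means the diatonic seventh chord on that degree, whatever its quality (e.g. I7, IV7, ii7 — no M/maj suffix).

Stacked in thirds the chord is Ab-Cb-Eb: a minor triad on Ab.
Ab is the first degree of Ab major. This is the minor tonic, borrowed from the parallel minor.

i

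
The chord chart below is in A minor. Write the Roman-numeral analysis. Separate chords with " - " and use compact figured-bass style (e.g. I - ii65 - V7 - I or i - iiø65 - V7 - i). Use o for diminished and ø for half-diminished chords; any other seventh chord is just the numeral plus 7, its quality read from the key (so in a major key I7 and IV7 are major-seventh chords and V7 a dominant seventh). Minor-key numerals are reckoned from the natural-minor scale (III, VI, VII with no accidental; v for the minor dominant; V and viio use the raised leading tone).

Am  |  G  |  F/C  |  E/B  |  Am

i - VII - VI64 - V64 - i

Am: minor triad on A = scale degree 1 → i.
G: major triad on G = scale degree 7 → VII.
F/C: root F is the submediant; major triad there is VI64.
E/B has root E, degree 5 in A minor, so V64.
Am: minor triad on A = scale degree 1 → i.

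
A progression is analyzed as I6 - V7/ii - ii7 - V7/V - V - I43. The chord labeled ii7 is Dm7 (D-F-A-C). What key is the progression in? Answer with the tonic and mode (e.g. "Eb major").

C major

ii7 is given as D-F-A-C — a minor seventh chord with root D.
If D is scale degree 2 and the mode makes that degree carry a minor seventh chord, the tonic is C and the mode is major.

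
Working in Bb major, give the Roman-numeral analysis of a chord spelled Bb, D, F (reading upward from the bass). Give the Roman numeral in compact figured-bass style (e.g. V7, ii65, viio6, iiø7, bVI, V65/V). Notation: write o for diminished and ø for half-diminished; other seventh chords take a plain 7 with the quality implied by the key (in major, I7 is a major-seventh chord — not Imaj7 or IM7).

The pitches Bb-D-F form a major triad rooted on Bb.
Bb is scale degree 1 in Bb major, and a major triad on that degree is written I.

I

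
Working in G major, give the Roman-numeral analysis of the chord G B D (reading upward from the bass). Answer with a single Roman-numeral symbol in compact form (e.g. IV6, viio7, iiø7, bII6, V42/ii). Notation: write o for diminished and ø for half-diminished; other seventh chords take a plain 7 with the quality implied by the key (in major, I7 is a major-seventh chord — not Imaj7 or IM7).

I

The pitches G-B-D form a major triad rooted on G.
In G major, G is the tonic; the diatonic major triad there is I.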